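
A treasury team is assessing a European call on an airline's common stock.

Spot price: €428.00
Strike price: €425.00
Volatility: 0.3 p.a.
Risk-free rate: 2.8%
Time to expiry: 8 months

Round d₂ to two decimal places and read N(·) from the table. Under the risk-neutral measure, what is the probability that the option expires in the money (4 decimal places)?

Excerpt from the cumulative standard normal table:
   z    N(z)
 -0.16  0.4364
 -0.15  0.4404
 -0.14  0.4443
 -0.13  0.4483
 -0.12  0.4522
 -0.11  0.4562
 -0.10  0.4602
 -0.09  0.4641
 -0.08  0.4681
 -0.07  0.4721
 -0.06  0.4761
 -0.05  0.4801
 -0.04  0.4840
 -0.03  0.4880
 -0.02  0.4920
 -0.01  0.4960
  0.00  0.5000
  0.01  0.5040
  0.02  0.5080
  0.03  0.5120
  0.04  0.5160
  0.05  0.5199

0.4920

σ√T = 0.3·√0.6667 = 0.2449
d₁ = [ln(428/425) + (0.028 + 0.3²/2)·0.6667] / 0.2449 = [0.0070 + 0.0487] / 0.2449 = 0.2274 ⇒ 0.23
d₂ = d₁ − σ√T = 0.2274 − 0.2449 = -0.0176 ⇒ -0.02
Pr(exercise) under Q = N(d₂) = 0.4920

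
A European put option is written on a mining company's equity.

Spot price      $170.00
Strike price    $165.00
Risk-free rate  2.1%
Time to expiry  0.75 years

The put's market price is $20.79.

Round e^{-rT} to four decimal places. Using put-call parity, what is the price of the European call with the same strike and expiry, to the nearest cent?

$28.36

exp(−rT) = exp(−0.021·0.75) = 0.9844
Put-call parity: C − P = S − K·e^(−rT) = 170 − 165·0.9844 = 170 − 162.4260 = 7.5740
C = P + (C − P) = 20.79 + (7.5740) = 28.3640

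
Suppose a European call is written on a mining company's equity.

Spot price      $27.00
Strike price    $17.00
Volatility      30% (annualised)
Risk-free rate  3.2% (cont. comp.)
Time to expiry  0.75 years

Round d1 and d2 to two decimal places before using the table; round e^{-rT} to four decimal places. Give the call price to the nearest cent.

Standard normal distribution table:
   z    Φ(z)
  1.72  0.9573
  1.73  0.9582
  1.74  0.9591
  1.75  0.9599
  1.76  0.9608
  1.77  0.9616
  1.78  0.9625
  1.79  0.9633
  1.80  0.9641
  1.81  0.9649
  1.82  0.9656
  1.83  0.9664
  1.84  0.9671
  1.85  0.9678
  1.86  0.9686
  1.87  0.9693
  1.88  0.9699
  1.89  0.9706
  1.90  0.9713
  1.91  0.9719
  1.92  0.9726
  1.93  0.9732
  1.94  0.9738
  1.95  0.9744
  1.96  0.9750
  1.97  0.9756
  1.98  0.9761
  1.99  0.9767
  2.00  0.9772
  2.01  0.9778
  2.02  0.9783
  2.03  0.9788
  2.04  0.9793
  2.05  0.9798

$10.47

T = 0.75;  σ√T = 0.2598
d₁ = [ln(27/17) + (0.032 + ½·0.3²)·0.75] / (σ√T) = (0.4626 + 0.0577) / 0.2598 = 2.0029 ≈ 2.00
d₂ = 2.0029 − 0.2598 = 1.7431 ≈ 1.74
e^(−rT) = e^(−0.032·0.75) = 0.9763
N(d₁) = N(2.00) = 0.9772;  N(d₂) = N(1.74) = 0.9591
C = 27·0.9772 − 17·0.9763·0.9591 = 26.3844 − 15.9183 = 10.4661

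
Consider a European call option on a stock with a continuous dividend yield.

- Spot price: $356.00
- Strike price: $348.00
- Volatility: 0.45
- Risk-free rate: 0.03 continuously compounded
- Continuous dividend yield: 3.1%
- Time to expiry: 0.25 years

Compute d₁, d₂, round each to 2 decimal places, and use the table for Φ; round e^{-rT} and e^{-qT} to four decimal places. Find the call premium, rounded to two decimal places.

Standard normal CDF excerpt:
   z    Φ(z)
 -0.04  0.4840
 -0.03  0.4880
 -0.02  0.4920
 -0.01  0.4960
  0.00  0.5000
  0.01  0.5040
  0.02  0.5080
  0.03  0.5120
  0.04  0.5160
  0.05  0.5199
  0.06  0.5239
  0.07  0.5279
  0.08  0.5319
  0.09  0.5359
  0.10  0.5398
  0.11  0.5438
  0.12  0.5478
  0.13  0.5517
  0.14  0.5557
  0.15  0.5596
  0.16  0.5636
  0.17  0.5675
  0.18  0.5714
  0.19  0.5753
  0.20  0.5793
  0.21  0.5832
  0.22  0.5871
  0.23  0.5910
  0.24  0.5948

σ√T = 0.45 × 0.5000 = 0.2250
d₁ = [ln(356/348) + (0.03 − 0.031 + ½·0.45²)·0.25] / (σ√T) = (0.0227 + 0.0251) / 0.2250 = 0.2124 ⇒ 0.21
d₂ = 0.2124 − 0.2250 = -0.0126 ⇒ -0.01
exp(−qT) = exp(−0.031·0.25) = 0.9923;  exp(−rT) = exp(−0.03·0.25) = 0.9925
N(d₁) = N(0.21) = 0.5832;  N(d₂) = N(-0.01) = 0.4960
C = 356·0.9923·0.5832 − 348·0.9925·0.4960 = 206.0205 − 171.3134 = 34.7071

$34.71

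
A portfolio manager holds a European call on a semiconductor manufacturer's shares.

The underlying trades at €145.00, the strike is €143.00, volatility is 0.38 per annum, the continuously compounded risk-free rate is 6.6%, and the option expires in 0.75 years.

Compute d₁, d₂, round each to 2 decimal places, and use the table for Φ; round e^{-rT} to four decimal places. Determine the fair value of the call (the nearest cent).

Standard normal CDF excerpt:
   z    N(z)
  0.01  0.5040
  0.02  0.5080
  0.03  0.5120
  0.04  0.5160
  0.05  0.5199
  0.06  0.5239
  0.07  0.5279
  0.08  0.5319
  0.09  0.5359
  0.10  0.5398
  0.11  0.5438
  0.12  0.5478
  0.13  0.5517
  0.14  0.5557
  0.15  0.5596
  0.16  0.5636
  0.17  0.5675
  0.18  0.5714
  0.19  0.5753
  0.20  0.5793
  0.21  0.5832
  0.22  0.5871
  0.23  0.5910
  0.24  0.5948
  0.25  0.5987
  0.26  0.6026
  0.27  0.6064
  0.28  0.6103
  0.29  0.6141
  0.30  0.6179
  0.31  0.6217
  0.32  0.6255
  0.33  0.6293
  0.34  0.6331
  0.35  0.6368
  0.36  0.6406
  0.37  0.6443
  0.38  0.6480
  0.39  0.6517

€23.21

T = 0.75;  σ√T = 0.3291
d₁ = [ln(145/143) + (0.066 + 0.38²/2)·0.75] / 0.3291 = [0.0139 + 0.1036] / 0.3291 = 0.3572 → 0.36
d₂ = d₁ − σ√T = 0.3572 − 0.3291 = 0.0281 → 0.03
exp(−rT) = exp(−0.066·0.75) = 0.9517
N(d₁) = N(0.36) = 0.6406;  N(d₂) = N(0.03) = 0.5120
C = 145·0.6406 − 143·0.9517·0.5120 = 92.8870 − 69.6797 = 23.2073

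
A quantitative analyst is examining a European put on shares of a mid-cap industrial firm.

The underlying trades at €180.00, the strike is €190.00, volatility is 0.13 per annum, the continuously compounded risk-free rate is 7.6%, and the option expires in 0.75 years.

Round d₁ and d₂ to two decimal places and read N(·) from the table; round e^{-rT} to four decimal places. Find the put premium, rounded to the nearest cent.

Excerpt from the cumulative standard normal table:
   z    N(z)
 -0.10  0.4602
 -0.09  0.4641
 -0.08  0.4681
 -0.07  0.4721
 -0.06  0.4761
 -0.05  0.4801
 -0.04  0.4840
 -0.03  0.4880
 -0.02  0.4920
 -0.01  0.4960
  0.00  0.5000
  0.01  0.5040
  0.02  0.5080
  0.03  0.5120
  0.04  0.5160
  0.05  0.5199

T = 0.75;  σ√T = 0.1126
d₁ = [ln(180/190) + (0.076 + ½·0.13²)·0.75] / (σ√T) = (-0.0541 + 0.0633) / 0.1126 = 0.0823 ≈ 0.08
d₂ = 0.0823 − 0.1126 = -0.0302 ≈ -0.03
e^(−rT) = e^(−0.076·0.75) = 0.9446
N(−d₂) = N(0.03) = 0.5120;  N(−d₁) = N(-0.08) = 0.4681
P = 190·0.9446·0.5120 − 180·0.4681 = 91.8907 − 84.2580 = 7.6327

€7.63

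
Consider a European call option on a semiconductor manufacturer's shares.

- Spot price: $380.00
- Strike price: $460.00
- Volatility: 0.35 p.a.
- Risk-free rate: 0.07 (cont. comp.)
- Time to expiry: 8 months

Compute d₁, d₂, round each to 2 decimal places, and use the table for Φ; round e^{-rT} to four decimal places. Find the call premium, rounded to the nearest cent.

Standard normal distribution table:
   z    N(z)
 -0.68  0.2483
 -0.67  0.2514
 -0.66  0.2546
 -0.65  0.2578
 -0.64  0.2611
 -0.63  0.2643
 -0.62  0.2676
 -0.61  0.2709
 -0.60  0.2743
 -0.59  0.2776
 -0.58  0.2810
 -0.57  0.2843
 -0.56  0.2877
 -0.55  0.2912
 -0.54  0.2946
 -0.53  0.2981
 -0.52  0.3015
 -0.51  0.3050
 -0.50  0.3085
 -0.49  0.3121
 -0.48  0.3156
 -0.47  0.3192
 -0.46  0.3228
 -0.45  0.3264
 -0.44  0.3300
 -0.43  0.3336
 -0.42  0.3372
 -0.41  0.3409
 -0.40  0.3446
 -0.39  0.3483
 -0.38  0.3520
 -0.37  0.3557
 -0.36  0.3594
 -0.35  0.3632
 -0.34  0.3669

σ√T = 0.35 × 0.8165 = 0.2858
ln(S/K) + (r + σ²/2)T = ln(380/460) + (0.07 + 0.35²/2)·0.6667 = -0.1911 + 0.0875 = -0.1036
d₁ = -0.1036 / 0.2858 = -0.3624 ⇒ -0.36
d₂ = d₁ − σ√T = -0.3624 − 0.2858 = -0.6481 ⇒ -0.65
exp(−rT) = exp(−0.07·0.6667) = 0.9544
C = 380·N(-0.36) − 460·0.9544·N(-0.65) = 380·0.3594 − 460·0.9544·0.2578 = 136.5720 − 113.1804 = 23.3916

$23.39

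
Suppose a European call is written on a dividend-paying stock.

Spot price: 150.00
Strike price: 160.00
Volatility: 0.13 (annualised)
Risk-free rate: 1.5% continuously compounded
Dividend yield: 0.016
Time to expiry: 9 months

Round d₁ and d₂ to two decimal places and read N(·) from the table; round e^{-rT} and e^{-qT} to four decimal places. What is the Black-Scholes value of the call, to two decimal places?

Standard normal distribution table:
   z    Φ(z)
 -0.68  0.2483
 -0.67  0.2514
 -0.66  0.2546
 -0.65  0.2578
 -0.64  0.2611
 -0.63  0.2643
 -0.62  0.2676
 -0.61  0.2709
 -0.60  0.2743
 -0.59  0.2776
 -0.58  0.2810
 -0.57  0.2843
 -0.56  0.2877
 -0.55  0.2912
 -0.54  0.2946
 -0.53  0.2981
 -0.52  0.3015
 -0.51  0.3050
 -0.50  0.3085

T = 0.75;  σ√T = 0.1126
d₁ = [ln(150/160) + (0.015 − 0.016 + 0.13²/2)·0.75] / 0.1126 = [-0.0645 + 0.0056] / 0.1126 = -0.5236 ⇒ -0.52
d₂ = d₁ − σ√T = -0.5236 − 0.1126 = -0.6362 ⇒ -0.64
exp(−qT) = exp(−0.016·0.75) = 0.9881;  exp(−rT) = exp(−0.015·0.75) = 0.9888
C = 150·0.9881·N(-0.52) − 160·0.9888·N(-0.64) = 150·0.9881·0.3015 − 160·0.9888·0.2611 = 44.6868 − 41.3081 = 3.3787

3.38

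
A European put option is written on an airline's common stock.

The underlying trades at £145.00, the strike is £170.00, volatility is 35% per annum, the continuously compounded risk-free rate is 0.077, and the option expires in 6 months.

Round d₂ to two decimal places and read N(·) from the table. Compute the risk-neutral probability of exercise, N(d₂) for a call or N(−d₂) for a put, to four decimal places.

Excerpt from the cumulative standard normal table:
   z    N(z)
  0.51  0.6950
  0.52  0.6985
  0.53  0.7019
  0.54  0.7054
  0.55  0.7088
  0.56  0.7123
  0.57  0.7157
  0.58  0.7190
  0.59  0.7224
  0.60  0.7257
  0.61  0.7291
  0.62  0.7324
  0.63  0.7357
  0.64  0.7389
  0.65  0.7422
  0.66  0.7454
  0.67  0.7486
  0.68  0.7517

T = 0.5;  σ√T = 0.2475
d₁ = [ln(145/170) + (0.077 + 0.35²/2)·0.5] / 0.2475 = [-0.1591 + 0.0691] / 0.2475 = -0.3634 ⇒ -0.36
d₂ = d₁ − σ√T = -0.3634 − 0.2475 = -0.6109 ⇒ -0.61
Risk-neutral Pr[S_T < K] = N(−d₂) = N(0.61) = 0.7291

0.7291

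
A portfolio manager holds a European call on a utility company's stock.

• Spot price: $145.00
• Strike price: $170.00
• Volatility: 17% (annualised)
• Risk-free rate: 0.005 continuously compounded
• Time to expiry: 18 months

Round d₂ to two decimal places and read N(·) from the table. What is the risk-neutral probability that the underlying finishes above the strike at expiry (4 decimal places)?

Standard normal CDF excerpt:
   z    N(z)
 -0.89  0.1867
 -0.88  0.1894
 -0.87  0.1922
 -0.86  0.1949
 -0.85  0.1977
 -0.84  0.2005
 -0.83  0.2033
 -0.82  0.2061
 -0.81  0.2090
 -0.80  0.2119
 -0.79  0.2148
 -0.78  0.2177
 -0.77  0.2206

T = 1.5;  σ√T = 0.2082
ln(S/K) + (r + σ²/2)T = ln(145/170) + (0.005 + 0.17²/2)·1.5 = -0.1591 + 0.0292 = -0.1299
d₁ = -0.1299 / 0.2082 = -0.6238 ⇒ -0.62
d₂ = d₁ − σ√T = -0.6238 − 0.2082 = -0.8321 ⇒ -0.83
Risk-neutral Pr[S_T > K] = N(d₂) = N(-0.83) = 0.2033

0.2033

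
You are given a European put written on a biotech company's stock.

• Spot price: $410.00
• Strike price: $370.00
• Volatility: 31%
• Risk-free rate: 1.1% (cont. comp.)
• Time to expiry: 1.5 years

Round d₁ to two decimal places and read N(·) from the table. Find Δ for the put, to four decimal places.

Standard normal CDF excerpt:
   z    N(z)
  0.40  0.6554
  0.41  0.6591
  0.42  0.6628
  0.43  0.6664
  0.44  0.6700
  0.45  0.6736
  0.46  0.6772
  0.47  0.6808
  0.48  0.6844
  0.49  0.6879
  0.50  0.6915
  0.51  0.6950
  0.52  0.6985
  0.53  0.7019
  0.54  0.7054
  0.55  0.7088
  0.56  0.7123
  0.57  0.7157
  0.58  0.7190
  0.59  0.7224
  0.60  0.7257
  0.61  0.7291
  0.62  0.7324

σ√T = 0.31 × 1.2247 = 0.3797
d₁ = [ln(410/370) + (0.011 + 0.31²/2)·1.5] / 0.3797 = [0.1027 + 0.0886] / 0.3797 = 0.5037 ⇒ 0.50
N(d₁) = N(0.50) = 0.6915
Δ_put = N(d₁) − 1 = 0.6915 − 1 = -0.3085

-0.3085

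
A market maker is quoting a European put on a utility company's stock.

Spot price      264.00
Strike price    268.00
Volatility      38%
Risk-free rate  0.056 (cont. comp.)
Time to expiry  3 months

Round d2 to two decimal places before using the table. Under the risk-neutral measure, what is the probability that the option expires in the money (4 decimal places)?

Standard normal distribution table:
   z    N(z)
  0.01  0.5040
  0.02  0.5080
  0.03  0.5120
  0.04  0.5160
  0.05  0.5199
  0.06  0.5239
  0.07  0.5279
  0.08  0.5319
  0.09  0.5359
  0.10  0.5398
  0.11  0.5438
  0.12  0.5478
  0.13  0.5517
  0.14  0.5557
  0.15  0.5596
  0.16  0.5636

T = 0.25;  σ√T = 0.1900
d₁ = [ln(264/268) + (0.056 + 0.38²/2)·0.25] / 0.1900 = [-0.0150 + 0.0321] / 0.1900 = 0.0895 ⇒ 0.09
d₂ = d₁ − σ√T = 0.0895 − 0.1900 = -0.1005 ⇒ -0.10
Risk-neutral Pr[S_T < K] = N(−d₂) = N(0.10) = 0.5398

0.5398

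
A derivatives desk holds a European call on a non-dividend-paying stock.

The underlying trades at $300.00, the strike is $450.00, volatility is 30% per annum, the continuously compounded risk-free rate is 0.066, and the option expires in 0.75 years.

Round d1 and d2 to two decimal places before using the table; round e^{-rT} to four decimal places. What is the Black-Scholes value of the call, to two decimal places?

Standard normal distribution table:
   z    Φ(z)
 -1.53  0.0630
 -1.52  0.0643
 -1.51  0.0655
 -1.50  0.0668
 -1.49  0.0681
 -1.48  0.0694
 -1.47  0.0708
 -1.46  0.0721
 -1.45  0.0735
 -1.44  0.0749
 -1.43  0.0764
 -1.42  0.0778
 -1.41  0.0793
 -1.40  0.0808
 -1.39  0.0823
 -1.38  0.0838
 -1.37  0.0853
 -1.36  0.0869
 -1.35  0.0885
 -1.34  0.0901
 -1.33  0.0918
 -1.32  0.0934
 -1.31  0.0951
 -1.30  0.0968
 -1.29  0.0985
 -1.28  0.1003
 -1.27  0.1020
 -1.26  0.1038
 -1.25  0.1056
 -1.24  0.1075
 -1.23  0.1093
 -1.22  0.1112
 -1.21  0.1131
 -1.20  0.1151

$3.64

T = 0.75;  σ√T = 0.2598
d₁ = [ln(300/450) + (0.066 + 0.3²/2)·0.75] / 0.2598 = [-0.4055 + 0.0833] / 0.2598 = -1.2402 → -1.24
d₂ = d₁ − σ√T = -1.2402 − 0.2598 = -1.5000 → -1.50
exp(−rT) = exp(−0.066·0.75) = 0.9517
N(d₁) = N(-1.24) = 0.1075;  N(d₂) = N(-1.50) = 0.0668
C = 300·0.1075 − 450·0.9517·0.0668 = 32.2500 − 28.6081 = 3.6419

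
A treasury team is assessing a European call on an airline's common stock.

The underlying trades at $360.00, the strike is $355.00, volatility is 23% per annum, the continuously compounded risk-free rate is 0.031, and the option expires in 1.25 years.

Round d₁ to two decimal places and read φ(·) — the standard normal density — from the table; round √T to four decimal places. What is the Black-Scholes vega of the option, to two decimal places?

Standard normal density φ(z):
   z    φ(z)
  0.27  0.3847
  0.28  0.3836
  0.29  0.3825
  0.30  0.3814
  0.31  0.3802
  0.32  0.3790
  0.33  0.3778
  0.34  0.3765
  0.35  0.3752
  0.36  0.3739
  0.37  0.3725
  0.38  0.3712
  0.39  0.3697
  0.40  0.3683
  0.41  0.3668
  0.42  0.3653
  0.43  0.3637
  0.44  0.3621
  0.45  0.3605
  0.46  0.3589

σ√T = 0.23·√1.25 = 0.2571
d₁ = [ln(360/355) + (0.031 + ½·0.23²)·1.25] / (σ√T) = (0.0140 + 0.0718) / 0.2571 = 0.3337 which rounds to 0.33
√T = √1.25 = 1.1180
φ(d₁) = φ(0.33) = 0.3778
vega = S·φ(d₁)·√T = 360·0.3778·1.1180 = 152.0569
(Vega is the same for a European call and put with the same parameters.)

152.06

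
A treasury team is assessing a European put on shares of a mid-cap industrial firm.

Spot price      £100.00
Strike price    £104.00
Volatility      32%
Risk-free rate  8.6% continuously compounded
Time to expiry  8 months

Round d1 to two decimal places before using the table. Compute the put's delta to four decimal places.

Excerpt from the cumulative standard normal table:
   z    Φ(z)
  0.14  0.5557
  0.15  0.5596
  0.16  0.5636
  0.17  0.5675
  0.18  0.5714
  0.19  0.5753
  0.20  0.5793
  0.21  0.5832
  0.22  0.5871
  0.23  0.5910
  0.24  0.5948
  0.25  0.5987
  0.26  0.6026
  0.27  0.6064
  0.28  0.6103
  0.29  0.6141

-0.4207

σ√T = 0.32·√0.6667 = 0.2613
d₁ = [ln(100/104) + (0.086 + ½·0.32²)·0.6667] / (σ√T) = (-0.0392 + 0.0915) / 0.2613 = 0.2000 ≈ 0.20
N(d₁) = N(0.20) = 0.5793
Δ_put = N(d₁) − 1 = 0.5793 − 1 = -0.4207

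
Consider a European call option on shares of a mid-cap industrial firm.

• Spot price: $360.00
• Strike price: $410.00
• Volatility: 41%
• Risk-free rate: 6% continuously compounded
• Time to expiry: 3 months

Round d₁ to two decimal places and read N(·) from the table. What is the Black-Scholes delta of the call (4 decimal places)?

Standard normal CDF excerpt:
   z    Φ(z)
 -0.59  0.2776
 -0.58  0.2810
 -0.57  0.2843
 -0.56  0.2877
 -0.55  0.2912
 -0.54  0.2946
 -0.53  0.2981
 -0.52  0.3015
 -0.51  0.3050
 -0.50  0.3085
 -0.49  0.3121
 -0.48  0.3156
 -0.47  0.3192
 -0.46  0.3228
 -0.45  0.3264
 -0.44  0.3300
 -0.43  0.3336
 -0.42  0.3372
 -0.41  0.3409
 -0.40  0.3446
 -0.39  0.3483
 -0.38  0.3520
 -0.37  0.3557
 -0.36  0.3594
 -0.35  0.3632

T = 0.25;  σ√T = 0.2050
d₁ = [ln(360/410) + (0.06 + 0.41²/2)·0.25] / 0.2050 = [-0.1301 + 0.0360] / 0.2050 = -0.4587 ≈ -0.46
N(d₁) = N(-0.46) = 0.3228
Δ_call = N(d₁) = 0.3228

0.3228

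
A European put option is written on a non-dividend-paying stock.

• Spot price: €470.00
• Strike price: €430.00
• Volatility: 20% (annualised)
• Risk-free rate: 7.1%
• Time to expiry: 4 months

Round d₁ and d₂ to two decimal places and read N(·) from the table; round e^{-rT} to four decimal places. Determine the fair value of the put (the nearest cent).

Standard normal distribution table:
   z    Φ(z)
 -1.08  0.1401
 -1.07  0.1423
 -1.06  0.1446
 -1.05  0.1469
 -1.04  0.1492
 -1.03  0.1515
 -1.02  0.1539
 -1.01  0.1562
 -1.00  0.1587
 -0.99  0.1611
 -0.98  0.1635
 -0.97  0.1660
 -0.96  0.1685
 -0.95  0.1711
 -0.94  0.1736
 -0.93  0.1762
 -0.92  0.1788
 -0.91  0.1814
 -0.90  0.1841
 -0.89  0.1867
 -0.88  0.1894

σ√T = 0.2 × 0.5774 = 0.1155
d₁ = [ln(470/430) + (0.071 + 0.2²/2)·0.3333] / 0.1155 = [0.0889 + 0.0303] / 0.1155 = 1.0330 ≈ 1.03
d₂ = d₁ − σ√T = 1.0330 − 0.1155 = 0.9175 ≈ 0.92
exp(−rT) = exp(−0.071·0.3333) = 0.9766
N(−d₂) = N(-0.92) = 0.1788;  N(−d₁) = N(-1.03) = 0.1515
P = 430·0.9766·0.1788 − 470·0.1515 = 75.0849 − 71.2050 = 3.8799

€3.88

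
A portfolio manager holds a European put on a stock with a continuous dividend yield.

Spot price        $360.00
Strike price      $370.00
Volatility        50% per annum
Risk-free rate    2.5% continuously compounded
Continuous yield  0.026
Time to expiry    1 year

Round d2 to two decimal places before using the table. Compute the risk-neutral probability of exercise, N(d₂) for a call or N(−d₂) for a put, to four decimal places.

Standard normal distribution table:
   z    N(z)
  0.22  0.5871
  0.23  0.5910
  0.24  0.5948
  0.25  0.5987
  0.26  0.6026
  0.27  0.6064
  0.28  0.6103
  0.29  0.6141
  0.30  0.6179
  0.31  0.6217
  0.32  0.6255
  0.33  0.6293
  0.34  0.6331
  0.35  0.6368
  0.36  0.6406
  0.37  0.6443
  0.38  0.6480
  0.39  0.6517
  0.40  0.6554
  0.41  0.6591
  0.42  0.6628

σ√T = 0.5 × 1.0000 = 0.5000
d₁ = [ln(360/370) + (0.025 − 0.026 + 0.5²/2)·1] / 0.5000 = [-0.0274 + 0.1240] / 0.5000 = 0.1932 ≈ 0.19
d₂ = d₁ − σ√T = 0.1932 − 0.5000 = -0.3068 ≈ -0.31
Pr(exercise) under Q = N(−d₂) = N(0.31) = 0.6217

0.6217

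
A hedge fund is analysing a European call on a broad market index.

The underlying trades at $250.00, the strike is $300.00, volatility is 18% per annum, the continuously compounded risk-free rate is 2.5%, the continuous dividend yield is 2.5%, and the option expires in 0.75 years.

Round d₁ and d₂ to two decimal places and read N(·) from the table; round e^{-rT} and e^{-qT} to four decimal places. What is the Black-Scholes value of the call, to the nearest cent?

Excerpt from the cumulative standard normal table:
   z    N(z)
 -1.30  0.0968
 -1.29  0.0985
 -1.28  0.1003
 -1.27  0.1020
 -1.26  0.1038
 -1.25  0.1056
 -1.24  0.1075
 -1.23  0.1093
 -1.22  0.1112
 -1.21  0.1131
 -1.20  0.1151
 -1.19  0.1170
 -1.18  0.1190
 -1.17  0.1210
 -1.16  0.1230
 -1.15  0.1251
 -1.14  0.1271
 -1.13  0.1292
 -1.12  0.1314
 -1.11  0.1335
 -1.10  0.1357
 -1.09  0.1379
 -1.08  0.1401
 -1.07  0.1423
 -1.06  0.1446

T = 0.75;  σ√T = 0.1559
d₁ = [ln(250/300) + (0.025 − 0.025 + ½·0.18²)·0.75] / (σ√T) = (-0.1823 + 0.0121) / 0.1559 = -1.0917 ≈ -1.09
d₂ = -1.0917 − 0.1559 = -1.2475 ≈ -1.25
e^(−qT) = e^(−0.025·0.75) = 0.9814;  e^(−rT) = e^(−0.025·0.75) = 0.9814
N(d₁) = N(-1.09) = 0.1379;  N(d₂) = N(-1.25) = 0.1056
C = 250·0.9814·0.1379 − 300·0.9814·0.1056 = 33.8338 − 31.0908 = 2.7430

$2.74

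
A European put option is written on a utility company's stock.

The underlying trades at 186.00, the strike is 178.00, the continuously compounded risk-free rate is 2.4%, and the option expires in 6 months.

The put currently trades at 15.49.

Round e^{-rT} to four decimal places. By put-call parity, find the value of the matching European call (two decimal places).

25.61

exp(−rT) = exp(−0.024·0.5) = 0.9881
Put-call parity: C − P = S − K·e^(−rT) = 186 − 178·0.9881 = 186 − 175.8818 = 10.1182
C = P + (C − P) = 15.49 + (10.1182) = 25.6082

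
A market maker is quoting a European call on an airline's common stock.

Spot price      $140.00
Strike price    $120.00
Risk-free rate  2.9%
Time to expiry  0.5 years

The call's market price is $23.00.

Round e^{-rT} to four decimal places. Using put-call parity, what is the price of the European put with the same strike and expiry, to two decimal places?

exp(−rT) = exp(−0.029·0.5) = 0.9856
Put-call parity: C − P = S − K·e^(−rT) = 140 − 120·0.9856 = 140 − 118.2720 = 21.7280
P = C − (C − P) = 23.00 − (21.7280) = 1.2720

$1.27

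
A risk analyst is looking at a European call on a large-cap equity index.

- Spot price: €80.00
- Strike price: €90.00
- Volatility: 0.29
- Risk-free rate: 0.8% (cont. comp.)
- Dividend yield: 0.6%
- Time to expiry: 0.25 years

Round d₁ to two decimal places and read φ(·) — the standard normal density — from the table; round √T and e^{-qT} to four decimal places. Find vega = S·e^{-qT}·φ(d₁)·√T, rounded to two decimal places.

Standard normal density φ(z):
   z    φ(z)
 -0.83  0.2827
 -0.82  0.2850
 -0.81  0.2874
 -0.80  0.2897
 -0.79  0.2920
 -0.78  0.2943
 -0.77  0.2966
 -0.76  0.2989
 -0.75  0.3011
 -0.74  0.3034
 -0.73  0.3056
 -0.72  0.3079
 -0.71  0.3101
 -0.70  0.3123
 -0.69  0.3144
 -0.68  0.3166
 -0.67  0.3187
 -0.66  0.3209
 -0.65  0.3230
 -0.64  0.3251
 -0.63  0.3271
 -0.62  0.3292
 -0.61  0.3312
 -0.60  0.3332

T = 0.25;  σ√T = 0.1450
d₁ = [ln(80/90) + (0.008 − 0.006 + 0.29²/2)·0.25] / 0.1450 = [-0.1178 + 0.0110] / 0.1450 = -0.7363 → -0.74
√T = √0.25 = 0.5000
φ(d₁) = φ(-0.74) = 0.3034
e^(−qT) = e^(−0.006·0.25) = 0.9985
vega = S·e^(−qT)·φ(d₁)·√T = 80·0.9985·0.3034·0.5000 = 12.1178

12.12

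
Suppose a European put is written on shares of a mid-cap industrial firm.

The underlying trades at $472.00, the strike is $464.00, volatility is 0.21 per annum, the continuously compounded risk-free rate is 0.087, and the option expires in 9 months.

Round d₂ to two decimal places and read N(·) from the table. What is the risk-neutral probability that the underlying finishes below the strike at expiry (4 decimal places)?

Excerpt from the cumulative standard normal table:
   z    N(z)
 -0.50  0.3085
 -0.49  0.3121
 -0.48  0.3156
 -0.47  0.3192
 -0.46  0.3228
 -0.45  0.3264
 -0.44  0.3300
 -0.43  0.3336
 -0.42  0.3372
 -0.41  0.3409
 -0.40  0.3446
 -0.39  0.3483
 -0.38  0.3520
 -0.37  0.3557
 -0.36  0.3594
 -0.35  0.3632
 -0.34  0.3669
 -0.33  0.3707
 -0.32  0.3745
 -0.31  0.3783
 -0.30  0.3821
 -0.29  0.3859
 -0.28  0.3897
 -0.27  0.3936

σ√T = 0.21 × 0.8660 = 0.1819
d₁ = [ln(472/464) + (0.087 + 0.21²/2)·0.75] / 0.1819 = [0.0171 + 0.0818] / 0.1819 = 0.5437 ⇒ 0.54
d₂ = d₁ − σ√T = 0.5437 − 0.1819 = 0.3618 ⇒ 0.36
Pr(exercise) under Q = N(−d₂) = N(-0.36) = 0.3594

0.3594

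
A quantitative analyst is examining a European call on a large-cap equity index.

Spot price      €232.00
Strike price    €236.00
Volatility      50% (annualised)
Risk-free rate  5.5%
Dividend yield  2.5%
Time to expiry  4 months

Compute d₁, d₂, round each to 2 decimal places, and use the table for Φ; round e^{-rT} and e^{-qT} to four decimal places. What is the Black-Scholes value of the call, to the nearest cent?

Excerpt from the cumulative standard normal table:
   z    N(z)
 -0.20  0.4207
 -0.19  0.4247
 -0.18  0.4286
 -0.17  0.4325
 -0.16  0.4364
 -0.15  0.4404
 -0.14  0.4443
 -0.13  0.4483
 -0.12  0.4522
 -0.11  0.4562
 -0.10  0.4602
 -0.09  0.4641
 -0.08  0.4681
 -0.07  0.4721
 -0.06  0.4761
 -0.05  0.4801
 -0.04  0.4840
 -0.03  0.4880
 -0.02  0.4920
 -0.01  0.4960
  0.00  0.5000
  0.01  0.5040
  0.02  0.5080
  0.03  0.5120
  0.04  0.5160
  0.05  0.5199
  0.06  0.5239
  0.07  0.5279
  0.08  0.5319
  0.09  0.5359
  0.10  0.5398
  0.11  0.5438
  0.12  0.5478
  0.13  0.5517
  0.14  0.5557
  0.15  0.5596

€25.82

σ√T = 0.5 × 0.5774 = 0.2887
d₁ = [ln(232/236) + (0.055 − 0.025 + 0.5²/2)·0.3333] / 0.2887 = [-0.0171 + 0.0517] / 0.2887 = 0.1198 which rounds to 0.12
d₂ = d₁ − σ√T = 0.1198 − 0.2887 = -0.1689 which rounds to -0.17
e^(−qT) = e^(−0.025·0.3333) = 0.9917;  e^(−rT) = e^(−0.055·0.3333) = 0.9818
N(d₁) = N(0.12) = 0.5478;  N(d₂) = N(-0.17) = 0.4325
C = 232·0.9917·0.5478 − 236·0.9818·0.4325 = 126.0348 − 100.2123 = 25.8224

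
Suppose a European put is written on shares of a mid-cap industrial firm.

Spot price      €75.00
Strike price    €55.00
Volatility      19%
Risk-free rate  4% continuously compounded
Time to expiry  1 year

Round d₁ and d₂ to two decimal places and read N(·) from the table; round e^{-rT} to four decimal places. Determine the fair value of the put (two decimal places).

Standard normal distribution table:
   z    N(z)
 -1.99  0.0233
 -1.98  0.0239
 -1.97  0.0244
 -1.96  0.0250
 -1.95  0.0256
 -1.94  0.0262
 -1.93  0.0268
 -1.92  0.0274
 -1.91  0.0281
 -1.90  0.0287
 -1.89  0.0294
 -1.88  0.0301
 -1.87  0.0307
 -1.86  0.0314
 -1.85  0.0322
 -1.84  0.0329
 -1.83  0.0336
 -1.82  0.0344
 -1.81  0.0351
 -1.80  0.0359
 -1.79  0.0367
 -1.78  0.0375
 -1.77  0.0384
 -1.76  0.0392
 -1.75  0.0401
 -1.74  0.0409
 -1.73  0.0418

€0.15

σ√T = 0.19·√1 = 0.1900
d₁ = [ln(75/55) + (0.04 + ½·0.19²)·1] / (σ√T) = (0.3102 + 0.0581) / 0.1900 = 1.9379 → 1.94
d₂ = 1.9379 − 0.1900 = 1.7479 → 1.75
e^(−rT) = e^(−0.04·1) = 0.9608
N(−d₂) = N(-1.75) = 0.0401;  N(−d₁) = N(-1.94) = 0.0262
P = 55·0.9608·0.0401 − 75·0.0262 = 2.1190 − 1.9650 = 0.1540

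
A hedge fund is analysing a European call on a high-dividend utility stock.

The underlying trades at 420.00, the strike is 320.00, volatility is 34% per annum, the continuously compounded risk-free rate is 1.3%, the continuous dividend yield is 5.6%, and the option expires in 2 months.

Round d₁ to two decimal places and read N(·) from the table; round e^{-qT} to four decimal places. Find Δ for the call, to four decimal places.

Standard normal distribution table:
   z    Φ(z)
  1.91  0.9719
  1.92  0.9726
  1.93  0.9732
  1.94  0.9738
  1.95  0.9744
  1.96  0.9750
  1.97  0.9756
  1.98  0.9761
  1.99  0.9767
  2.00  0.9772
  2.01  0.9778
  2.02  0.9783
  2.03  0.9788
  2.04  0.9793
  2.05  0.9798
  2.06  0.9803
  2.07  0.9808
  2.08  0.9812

0.9670

σ√T = 0.34 × 0.4082 = 0.1388
d₁ = [ln(420/320) + (0.013 − 0.056 + 0.34²/2)·0.1667] / 0.1388 = [0.2719 + 0.0025] / 0.1388 = 1.9769 ⇒ 1.98
N(d₁) = N(1.98) = 0.9761
Δ_call = e^(−qT)·N(d₁) = 0.9907·0.9761 = 0.9670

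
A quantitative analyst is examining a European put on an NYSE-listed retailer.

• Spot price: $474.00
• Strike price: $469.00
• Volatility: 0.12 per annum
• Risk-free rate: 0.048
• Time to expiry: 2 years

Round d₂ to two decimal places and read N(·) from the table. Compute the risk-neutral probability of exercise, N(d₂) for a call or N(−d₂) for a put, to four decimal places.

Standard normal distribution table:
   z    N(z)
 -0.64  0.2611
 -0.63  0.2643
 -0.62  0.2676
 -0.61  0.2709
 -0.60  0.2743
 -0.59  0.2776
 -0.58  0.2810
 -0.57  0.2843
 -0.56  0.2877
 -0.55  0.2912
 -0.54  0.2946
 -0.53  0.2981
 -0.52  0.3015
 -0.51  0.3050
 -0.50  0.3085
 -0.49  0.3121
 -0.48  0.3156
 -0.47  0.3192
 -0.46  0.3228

T = 2;  σ√T = 0.1697
ln(S/K) + (r + σ²/2)T = ln(474/469) + (0.048 + 0.12²/2)·2 = 0.0106 + 0.1104 = 0.1210
d₁ = 0.1210 / 0.1697 = 0.7130 → 0.71
d₂ = d₁ − σ√T = 0.7130 − 0.1697 = 0.5433 → 0.54
Risk-neutral Pr[S_T < K] = N(−d₂) = N(-0.54) = 0.2946

0.2946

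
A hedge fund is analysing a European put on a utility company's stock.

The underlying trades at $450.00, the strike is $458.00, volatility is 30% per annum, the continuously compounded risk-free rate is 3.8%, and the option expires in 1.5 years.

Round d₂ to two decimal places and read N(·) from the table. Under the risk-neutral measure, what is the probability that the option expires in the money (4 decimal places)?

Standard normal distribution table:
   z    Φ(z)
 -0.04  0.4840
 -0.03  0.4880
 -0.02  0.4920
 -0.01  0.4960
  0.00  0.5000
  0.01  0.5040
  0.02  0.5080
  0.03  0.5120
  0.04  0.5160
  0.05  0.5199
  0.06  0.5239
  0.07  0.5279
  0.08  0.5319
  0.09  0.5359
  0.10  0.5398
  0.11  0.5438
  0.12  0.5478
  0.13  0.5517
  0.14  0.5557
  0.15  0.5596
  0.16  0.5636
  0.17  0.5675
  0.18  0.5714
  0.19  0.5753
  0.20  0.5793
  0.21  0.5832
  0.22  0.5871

0.5319

σ√T = 0.3 × 1.2247 = 0.3674
d₁ = [ln(450/458) + (0.038 + 0.3²/2)·1.5] / 0.3674 = [-0.0176 + 0.1245] / 0.3674 = 0.2909 ≈ 0.29
d₂ = d₁ − σ√T = 0.2909 − 0.3674 = -0.0765 ≈ -0.08
Pr(exercise) under Q = N(−d₂) = N(0.08) = 0.5319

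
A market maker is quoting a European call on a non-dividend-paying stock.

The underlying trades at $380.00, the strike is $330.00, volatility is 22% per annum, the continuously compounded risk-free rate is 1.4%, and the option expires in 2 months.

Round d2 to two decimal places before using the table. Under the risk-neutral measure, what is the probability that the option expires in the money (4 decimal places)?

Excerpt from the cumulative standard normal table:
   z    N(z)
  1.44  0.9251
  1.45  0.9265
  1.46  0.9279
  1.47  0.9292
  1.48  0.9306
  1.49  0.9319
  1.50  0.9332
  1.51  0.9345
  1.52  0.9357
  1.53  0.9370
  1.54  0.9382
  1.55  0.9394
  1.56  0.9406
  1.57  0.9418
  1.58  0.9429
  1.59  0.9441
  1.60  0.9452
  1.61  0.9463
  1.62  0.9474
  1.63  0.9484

0.9394

σ√T = 0.22 × 0.4082 = 0.0898
ln(S/K) + (r + σ²/2)T = ln(380/330) + (0.014 + 0.22²/2)·0.1667 = 0.1411 + 0.0064 = 0.1474
d₁ = 0.1474 / 0.0898 = 1.6417 ⇒ 1.64
d₂ = d₁ − σ√T = 1.6417 − 0.0898 = 1.5518 ⇒ 1.55
Risk-neutral Pr[S_T > K] = N(d₂) = N(1.55) = 0.9394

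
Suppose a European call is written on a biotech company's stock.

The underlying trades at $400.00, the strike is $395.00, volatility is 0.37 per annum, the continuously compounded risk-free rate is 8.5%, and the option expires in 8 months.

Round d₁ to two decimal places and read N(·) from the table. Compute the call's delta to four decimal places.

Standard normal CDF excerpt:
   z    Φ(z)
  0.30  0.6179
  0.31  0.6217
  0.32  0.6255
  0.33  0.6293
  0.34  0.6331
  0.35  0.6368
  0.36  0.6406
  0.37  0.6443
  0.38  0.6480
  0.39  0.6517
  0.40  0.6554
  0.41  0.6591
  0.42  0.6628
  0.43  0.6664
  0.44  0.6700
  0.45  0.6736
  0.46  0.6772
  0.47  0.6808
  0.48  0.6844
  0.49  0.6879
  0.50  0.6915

σ√T = 0.37 × 0.8165 = 0.3021
ln(S/K) + (r + σ²/2)T = ln(400/395) + (0.085 + 0.37²/2)·0.6667 = 0.0126 + 0.1023 = 0.1149
d₁ = 0.1149 / 0.3021 = 0.3803 which rounds to 0.38
N(d₁) = N(0.38) = 0.6480
Δ_call = N(d₁) = 0.6480

0.6480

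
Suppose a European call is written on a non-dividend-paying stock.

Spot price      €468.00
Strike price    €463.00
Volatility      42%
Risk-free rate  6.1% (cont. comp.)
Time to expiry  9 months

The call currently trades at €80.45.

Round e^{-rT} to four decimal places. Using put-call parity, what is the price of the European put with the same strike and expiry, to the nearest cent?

€54.75

exp(−rT) = exp(−0.061·0.75) = 0.9553
Put-call parity: C − P = S − K·e^(−rT) = 468 − 463·0.9553 = 468 − 442.3039 = 25.6961
P = C − (C − P) = 80.45 − (25.6961) = 54.7539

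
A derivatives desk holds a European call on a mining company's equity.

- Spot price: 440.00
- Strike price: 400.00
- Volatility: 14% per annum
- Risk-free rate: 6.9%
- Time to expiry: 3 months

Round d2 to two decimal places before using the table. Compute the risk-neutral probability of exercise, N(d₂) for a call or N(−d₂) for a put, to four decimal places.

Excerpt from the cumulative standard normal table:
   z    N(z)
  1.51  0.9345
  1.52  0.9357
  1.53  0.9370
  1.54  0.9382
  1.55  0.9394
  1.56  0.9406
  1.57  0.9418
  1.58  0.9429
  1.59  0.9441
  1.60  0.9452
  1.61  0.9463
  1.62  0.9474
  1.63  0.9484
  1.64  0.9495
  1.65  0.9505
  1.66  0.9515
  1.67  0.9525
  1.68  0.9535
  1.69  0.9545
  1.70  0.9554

σ√T = 0.14·√0.25 = 0.0700
d₁ = [ln(440/400) + (0.069 + 0.14²/2)·0.25] / 0.0700 = [0.0953 + 0.0197] / 0.0700 = 1.6430 ⇒ 1.64
d₂ = d₁ − σ√T = 1.6430 − 0.0700 = 1.5730 ⇒ 1.57
Risk-neutral Pr[S_T > K] = N(d₂) = N(1.57) = 0.9418

0.9418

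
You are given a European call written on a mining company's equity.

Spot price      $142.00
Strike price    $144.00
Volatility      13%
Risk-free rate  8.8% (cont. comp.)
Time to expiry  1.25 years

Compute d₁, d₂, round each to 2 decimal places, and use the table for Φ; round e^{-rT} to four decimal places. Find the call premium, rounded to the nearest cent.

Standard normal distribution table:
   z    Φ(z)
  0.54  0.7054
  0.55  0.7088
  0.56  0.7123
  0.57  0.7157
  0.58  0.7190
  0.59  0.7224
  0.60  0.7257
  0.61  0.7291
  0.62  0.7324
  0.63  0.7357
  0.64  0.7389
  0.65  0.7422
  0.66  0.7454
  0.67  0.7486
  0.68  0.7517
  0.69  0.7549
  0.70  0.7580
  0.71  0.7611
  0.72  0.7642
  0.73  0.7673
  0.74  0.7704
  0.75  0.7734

T = 1.25;  σ√T = 0.1453
d₁ = [ln(142/144) + (0.088 + 0.13²/2)·1.25] / 0.1453 = [-0.0140 + 0.1206] / 0.1453 = 0.7333 ≈ 0.73
d₂ = d₁ − σ√T = 0.7333 − 0.1453 = 0.5879 ≈ 0.59
e^(−rT) = e^(−0.088·1.25) = 0.8958
C = 142·N(0.73) − 144·0.8958·N(0.59) = 142·0.7673 − 144·0.8958·0.7224 = 108.9566 − 93.1861 = 15.7705

$15.77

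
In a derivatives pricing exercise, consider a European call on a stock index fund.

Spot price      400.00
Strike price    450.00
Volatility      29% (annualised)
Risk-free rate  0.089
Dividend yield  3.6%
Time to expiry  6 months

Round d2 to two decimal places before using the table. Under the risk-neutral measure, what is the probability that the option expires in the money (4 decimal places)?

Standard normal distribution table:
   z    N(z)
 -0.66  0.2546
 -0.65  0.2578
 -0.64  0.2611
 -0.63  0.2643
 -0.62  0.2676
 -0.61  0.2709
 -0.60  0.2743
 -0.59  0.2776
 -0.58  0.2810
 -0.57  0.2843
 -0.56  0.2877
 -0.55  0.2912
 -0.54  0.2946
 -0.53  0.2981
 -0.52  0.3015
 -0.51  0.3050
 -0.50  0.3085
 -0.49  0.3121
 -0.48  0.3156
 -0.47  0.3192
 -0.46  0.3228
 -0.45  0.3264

0.2912

σ√T = 0.29·√0.5 = 0.2051
ln(S/K) + (r − q + σ²/2)T = ln(400/450) + (0.089 − 0.036 + 0.29²/2)·0.5 = -0.1178 + 0.0475 = -0.0703
d₁ = -0.0703 / 0.2051 = -0.3426 ⇒ -0.34
d₂ = d₁ − σ√T = -0.3426 − 0.2051 = -0.5477 ⇒ -0.55
Pr(exercise) under Q = N(d₂) = 0.2912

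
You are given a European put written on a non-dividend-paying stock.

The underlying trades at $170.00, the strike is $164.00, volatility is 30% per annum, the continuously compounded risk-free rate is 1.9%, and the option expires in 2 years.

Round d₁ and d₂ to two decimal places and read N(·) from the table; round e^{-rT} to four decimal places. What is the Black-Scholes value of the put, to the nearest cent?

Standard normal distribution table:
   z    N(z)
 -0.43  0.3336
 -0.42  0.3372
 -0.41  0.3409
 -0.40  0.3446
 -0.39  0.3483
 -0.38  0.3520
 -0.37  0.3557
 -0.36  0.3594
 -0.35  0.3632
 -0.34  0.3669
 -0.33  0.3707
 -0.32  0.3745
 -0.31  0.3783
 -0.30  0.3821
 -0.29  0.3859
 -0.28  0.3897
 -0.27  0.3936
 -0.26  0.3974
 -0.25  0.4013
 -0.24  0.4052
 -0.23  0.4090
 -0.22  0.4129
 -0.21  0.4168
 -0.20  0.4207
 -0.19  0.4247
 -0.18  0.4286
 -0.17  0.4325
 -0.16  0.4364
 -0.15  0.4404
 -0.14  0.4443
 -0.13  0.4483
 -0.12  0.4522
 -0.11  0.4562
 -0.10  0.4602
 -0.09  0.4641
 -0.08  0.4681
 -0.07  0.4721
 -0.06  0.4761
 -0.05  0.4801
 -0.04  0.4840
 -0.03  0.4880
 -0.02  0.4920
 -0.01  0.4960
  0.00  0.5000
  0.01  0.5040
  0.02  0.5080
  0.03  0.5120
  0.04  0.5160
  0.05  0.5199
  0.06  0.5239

$22.26

T = 2;  σ√T = 0.4243
d₁ = [ln(170/164) + (0.019 + 0.3²/2)·2] / 0.4243 = [0.0359 + 0.1280] / 0.4243 = 0.3864 ⇒ 0.39
d₂ = d₁ − σ√T = 0.3864 − 0.4243 = -0.0379 ⇒ -0.04
e^(−rT) = e^(−0.019·2) = 0.9627
N(−d₂) = N(0.04) = 0.5160;  N(−d₁) = N(-0.39) = 0.3483
P = 164·0.9627·0.5160 − 170·0.3483 = 81.4675 − 59.2110 = 22.2565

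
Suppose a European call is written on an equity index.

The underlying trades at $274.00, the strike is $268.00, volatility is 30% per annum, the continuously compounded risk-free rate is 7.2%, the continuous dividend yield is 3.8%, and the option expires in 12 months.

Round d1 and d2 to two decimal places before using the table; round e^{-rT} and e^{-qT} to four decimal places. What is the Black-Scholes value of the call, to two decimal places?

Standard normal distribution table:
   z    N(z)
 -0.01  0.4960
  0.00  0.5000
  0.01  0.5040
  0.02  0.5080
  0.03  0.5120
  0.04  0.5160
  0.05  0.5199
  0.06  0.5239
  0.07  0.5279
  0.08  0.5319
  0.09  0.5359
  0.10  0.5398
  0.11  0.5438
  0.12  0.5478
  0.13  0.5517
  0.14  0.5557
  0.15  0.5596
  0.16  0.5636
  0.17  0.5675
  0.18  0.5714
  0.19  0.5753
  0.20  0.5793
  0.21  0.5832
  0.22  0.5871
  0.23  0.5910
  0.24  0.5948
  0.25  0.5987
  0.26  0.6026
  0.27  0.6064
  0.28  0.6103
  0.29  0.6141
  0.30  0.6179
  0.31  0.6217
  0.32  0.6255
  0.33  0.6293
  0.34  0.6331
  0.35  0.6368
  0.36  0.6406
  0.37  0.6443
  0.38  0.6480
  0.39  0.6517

$38.32

σ√T = 0.3 × 1.0000 = 0.3000
ln(S/K) + (r − q + σ²/2)T = ln(274/268) + (0.072 − 0.038 + 0.3²/2)·1 = 0.0221 + 0.0790 = 0.1011
d₁ = 0.1011 / 0.3000 = 0.3371 ≈ 0.34
d₂ = d₁ − σ√T = 0.3371 − 0.3000 = 0.0371 ≈ 0.04
e^(−qT) = e^(−0.038·1) = 0.9627;  e^(−rT) = e^(−0.072·1) = 0.9305
N(d₁) = N(0.34) = 0.6331;  N(d₂) = N(0.04) = 0.5160
C = 274·0.9627·0.6331 − 268·0.9305·0.5160 = 166.9990 − 128.6770 = 38.3220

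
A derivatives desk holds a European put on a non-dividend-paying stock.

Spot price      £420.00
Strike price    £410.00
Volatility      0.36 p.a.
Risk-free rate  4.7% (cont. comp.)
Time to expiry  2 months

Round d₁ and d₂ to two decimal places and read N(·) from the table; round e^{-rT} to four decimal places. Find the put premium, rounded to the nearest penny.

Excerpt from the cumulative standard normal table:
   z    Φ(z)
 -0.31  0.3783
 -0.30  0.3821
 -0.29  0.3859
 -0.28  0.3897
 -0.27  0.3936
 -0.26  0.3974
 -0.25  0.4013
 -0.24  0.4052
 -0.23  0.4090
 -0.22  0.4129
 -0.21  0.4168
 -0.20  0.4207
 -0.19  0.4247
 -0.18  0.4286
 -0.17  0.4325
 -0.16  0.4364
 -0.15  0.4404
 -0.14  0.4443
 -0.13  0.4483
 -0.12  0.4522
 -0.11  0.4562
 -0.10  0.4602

σ√T = 0.36 × 0.4082 = 0.1470
d₁ = [ln(420/410) + (0.047 + 0.36²/2)·0.1667] / 0.1470 = [0.0241 + 0.0186] / 0.1470 = 0.2907 ≈ 0.29
d₂ = d₁ − σ√T = 0.2907 − 0.1470 = 0.1438 ≈ 0.14
e^(−rT) = e^(−0.047·0.1667) = 0.9922
P = 410·0.9922·N(-0.14) − 420·N(-0.29) = 410·0.9922·0.4443 − 420·0.3859 = 180.7421 − 162.0780 = 18.6641

£18.66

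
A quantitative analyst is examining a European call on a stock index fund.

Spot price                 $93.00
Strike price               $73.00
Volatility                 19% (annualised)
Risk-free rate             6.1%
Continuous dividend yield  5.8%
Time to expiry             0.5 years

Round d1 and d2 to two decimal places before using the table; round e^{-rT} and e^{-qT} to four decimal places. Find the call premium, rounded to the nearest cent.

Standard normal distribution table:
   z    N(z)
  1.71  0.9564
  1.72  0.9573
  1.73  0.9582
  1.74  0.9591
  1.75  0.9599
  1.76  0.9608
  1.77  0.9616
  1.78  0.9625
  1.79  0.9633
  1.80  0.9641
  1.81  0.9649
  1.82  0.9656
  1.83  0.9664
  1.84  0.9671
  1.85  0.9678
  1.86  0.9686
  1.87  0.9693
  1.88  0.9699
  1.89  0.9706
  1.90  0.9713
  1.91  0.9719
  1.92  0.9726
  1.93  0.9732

$19.65

σ√T = 0.19·√0.5 = 0.1344
d₁ = [ln(93/73) + (0.061 − 0.058 + 0.19²/2)·0.5] / 0.1344 = [0.2421 + 0.0105] / 0.1344 = 1.8806 ≈ 1.88
d₂ = d₁ − σ√T = 1.8806 − 0.1344 = 1.7463 ≈ 1.75
e^(−qT) = e^(−0.058·0.5) = 0.9714;  e^(−rT) = e^(−0.061·0.5) = 0.9700
N(d₁) = N(1.88) = 0.9699;  N(d₂) = N(1.75) = 0.9599
C = 93·0.9714·0.9699 − 73·0.9700·0.9599 = 87.6210 − 67.9705 = 19.6504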